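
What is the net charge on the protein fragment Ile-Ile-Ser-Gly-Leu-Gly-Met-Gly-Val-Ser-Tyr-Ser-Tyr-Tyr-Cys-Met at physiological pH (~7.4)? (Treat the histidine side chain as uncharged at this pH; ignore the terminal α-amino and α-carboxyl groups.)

0

At pH ~7.4 the Lys and Arg side chains are protonated (+1), the Asp and Glu side chains are deprotonated (−1), and with His taken as neutral all other side chains carry no charge.
Positive (K, R): none → +0.
Negative (D, E): none → −0.
Net charge = (+0) + (−0) = 0.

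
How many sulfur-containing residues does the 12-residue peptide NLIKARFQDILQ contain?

0

Only Cys (C) and Met (M) have a sulfur atom in the side chain.
None of the 12 residues belong to this group.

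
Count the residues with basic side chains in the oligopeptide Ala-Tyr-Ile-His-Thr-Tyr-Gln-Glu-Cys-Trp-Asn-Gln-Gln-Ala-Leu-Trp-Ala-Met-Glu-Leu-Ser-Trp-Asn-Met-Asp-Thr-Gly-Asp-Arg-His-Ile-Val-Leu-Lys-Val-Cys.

The basic amino acids are Lys (K), Arg (R), and His (H).
Matching residues: His4, Arg29, His30, Lys34.

4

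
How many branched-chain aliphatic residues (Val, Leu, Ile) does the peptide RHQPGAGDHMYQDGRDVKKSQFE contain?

Matching residues: V17.

1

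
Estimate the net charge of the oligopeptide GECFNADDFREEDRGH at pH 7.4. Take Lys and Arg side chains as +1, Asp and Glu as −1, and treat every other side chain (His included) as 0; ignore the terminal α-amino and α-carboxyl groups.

-4

Positive (K, R): R10, R14 → +2.
Negative (D, E): E2, D7, D8, E11, E12, D13 → −6.
Net charge = (+2) + (−6) = −4.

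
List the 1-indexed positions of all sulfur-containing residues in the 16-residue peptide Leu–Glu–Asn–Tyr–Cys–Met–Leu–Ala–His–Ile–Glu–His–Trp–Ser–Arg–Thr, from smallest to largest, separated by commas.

5, 6

Only Cys (C) and Met (M) have a sulfur atom in the side chain.
Matching residues: Cys5, Met6.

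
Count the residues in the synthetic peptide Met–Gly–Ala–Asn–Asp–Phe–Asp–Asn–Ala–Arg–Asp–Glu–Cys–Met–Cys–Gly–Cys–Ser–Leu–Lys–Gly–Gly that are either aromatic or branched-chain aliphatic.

2

Aromatic: F, W, Y. Branched-chain aliphatic: I, L, V.
Aromatic residues here: Phe6 (1).
Branched-chain aliphatic residues here: Leu19 (1).
The two groups share no amino acid, so total = 1 + 1 = 2.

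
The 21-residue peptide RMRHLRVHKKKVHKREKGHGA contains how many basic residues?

K, R, and H are the three residues with basic side chains (ε-amine, guanidinium, and imidazole respectively).
Matching residues: R1, R3, H4, R6, H8, K9, K10, K11, H13, K14, R15, K17, H19.

13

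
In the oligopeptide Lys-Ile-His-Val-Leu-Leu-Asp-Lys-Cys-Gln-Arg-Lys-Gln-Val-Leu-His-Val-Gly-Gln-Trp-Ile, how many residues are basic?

6

K, R, and H are the three residues with basic side chains (ε-amine, guanidinium, and imidazole respectively).
Matching residues: Lys1, His3, Lys8, Arg11, Lys12, His16.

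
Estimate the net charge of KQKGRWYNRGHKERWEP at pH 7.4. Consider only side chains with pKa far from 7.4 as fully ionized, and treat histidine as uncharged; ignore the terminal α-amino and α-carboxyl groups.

+4

Near pH 7.4, K and R contribute +1 each, D and E contribute −1 each, and every other side chain (His included, as stated) is uncharged.
Positive (K, R): K1, K3, R5, R9, K12, R14 → +6.
Negative (D, E): E13, E16 → −2.
Net charge = (+6) + (−2) = +4.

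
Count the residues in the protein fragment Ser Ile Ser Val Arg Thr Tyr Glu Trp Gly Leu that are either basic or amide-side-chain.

1

Basic: H, K, R. Amide-side-chain: N, Q.
Basic residues here: Arg5 (1).
Amide-side-chain residues here: none (0).
The two groups share no amino acid, so total = 1 + 0 = 1.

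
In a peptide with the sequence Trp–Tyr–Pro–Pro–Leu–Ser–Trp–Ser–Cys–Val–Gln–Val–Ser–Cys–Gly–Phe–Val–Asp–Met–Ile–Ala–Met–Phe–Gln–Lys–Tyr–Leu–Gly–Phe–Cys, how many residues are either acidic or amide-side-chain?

3

Acidic: D, E. Amide-side-chain: N, Q.
Acidic residues here: Asp18 (1).
Amide-side-chain residues here: Gln11, Gln24 (2).
The two groups share no amino acid, so total = 1 + 2 = 3.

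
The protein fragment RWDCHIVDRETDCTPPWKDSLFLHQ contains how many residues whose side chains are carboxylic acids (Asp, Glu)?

5

Matching residues: D3, D8, E10, D12, D19.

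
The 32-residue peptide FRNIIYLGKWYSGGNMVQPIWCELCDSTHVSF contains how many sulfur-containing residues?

3

Cysteine (C, thiol) and methionine (M, thioether) are the two sulfur-containing amino acids.
Matching residues: M16, C22, C25.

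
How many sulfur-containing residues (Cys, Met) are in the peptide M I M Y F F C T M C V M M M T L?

Matching residues: M1, M3, C7, M9, C10, M12, M13, M14.

8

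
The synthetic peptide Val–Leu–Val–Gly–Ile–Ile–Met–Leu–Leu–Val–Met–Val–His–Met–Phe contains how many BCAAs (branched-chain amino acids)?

V, L, and I make up the branched-chain aliphatic group.
Matching residues: Val1, Leu2, Val3, Ile5, Ile6, Leu8, Leu9, Val10, Val12.

9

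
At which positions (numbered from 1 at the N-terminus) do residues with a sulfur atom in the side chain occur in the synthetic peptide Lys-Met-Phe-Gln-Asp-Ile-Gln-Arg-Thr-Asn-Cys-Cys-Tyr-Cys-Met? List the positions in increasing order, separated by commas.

2, 11, 12, 14, 15

The sulfur-bearing residues are cysteine (–SH) and methionine (–S–CH₃).
Matching residues: Met2, Cys11, Cys12, Cys14, Met15.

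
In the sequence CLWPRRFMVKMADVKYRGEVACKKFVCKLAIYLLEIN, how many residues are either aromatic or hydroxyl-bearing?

5

Aromatic: F, W, Y. Hydroxyl-bearing: S, T, Y.
Aromatic residues here: W3, F7, Y16, F25, Y32 (5).
Hydroxyl-bearing residues here: Y16, Y32 (2).
Y is in both groups, so the 2 Y residues must not be double-counted.
Total = 5 + 2 − 2 = 5.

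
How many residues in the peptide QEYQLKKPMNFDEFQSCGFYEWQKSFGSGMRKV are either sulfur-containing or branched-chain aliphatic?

Sulfur-containing: C, M. Branched-chain aliphatic: I, L, V.
Sulfur-containing residues here: M9, C17, M30 (3).
Branched-chain aliphatic residues here: L5, V33 (2).
The two groups share no amino acid, so total = 3 + 2 = 5.

5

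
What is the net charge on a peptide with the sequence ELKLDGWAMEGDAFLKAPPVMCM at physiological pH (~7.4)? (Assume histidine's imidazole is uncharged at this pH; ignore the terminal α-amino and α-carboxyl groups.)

-2

At pH ~7.4 the Lys and Arg side chains are protonated (+1), the Asp and Glu side chains are deprotonated (−1), and with His taken as neutral all other side chains carry no charge.
Positive (K, R): K3, K16 → +2.
Negative (D, E): E1, D5, E10, D12 → −4.
Net charge = (+2) + (−4) = −2.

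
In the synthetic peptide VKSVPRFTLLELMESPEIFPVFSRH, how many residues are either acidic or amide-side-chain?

Acidic: D, E. Amide-side-chain: N, Q.
Acidic residues here: E11, E14, E17 (3).
Amide-side-chain residues here: none (0).
The two groups share no amino acid, so total = 3 + 0 = 3.

3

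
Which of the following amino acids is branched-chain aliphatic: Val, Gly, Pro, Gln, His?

V, L, and I make up the branched-chain aliphatic group.
Of the listed options, only Val belongs to this group.

Val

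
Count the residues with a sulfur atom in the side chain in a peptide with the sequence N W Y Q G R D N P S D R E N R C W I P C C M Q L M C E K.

6

Cysteine (C, thiol) and methionine (M, thioether) are the two sulfur-containing amino acids.
Matching residues: C16, C20, C21, M22, M25, C26.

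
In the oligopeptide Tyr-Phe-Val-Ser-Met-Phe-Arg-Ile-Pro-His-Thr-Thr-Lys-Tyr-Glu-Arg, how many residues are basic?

4

Lysine (K), arginine (R), and histidine (H) have basic, nitrogen-containing side chains.
Matching residues: Arg7, His10, Lys13, Arg16.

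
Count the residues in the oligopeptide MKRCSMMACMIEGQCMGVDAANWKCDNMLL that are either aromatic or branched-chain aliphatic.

5

Aromatic: F, W, Y. Branched-chain aliphatic: I, L, V.
Aromatic residues here: W23 (1).
Branched-chain aliphatic residues here: I11, V18, L29, L30 (4).
The two groups share no amino acid, so total = 1 + 4 = 5.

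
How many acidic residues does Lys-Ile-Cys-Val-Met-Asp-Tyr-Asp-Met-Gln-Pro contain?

2

The acidic residues are Asp (D) and Glu (E), whose side chains end in a carboxylate group.
Matching residues: Asp6, Asp8.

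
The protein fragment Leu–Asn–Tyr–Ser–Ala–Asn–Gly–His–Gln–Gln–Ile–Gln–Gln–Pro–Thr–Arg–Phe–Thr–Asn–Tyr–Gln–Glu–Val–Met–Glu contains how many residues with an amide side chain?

Asparagine (N) and glutamine (Q) have uncharged amide side chains.
Matching residues: Asn2, Asn6, Gln9, Gln10, Gln12, Gln13, Asn19, Gln21.

8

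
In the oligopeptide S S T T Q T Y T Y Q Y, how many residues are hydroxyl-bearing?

Serine (S), threonine (T), and tyrosine (Y) each carry a hydroxyl group on the side chain.
Matching residues: S1, S2, T3, T4, T6, Y7, T8, Y9, Y11.

9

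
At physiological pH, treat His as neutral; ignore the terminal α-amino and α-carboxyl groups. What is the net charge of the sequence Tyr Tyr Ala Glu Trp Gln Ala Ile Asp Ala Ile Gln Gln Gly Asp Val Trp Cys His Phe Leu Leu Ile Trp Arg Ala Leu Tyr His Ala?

At pH ~7.4 the Lys and Arg side chains are protonated (+1), the Asp and Glu side chains are deprotonated (−1), and with His taken as neutral all other side chains carry no charge.
Positive (K, R): Arg25 → +1.
Negative (D, E): Glu4, Asp9, Asp15 → −3.
Net charge = (+1) + (−3) = −2.

-2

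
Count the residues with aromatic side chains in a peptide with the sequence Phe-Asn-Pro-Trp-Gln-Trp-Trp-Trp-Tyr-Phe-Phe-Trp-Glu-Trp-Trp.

The aromatic amino acids are Phe (F, benzyl), Trp (W, indole), and Tyr (Y, phenol).
Matching residues: Phe1, Trp4, Trp6, Trp7, Trp8, Tyr9, Phe10, Phe11, Trp12, Trp14, Trp15.

11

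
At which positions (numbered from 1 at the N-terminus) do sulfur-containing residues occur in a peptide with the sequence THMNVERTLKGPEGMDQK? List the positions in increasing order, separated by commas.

3, 15

Only Cys (C) and Met (M) have a sulfur atom in the side chain.
Matching residues: M3, M15.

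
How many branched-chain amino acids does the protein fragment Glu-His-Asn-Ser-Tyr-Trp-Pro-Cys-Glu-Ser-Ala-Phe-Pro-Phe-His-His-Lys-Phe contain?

V, L, and I make up the branched-chain aliphatic group.
None of the 18 residues belong to this group.

0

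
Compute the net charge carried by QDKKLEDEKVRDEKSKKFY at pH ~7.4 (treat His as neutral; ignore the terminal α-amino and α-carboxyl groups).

The side chains ionized at physiological pH are Lys/Arg (+1) and Asp/Glu (−1); with His treated as neutral, nothing else contributes.
Positive (K, R): K3, K4, K9, R11, K14, K16, K17 → +7.
Negative (D, E): D2, E6, D7, E8, D12, E13 → −6.
Net charge = (+7) + (−6) = +1.

+1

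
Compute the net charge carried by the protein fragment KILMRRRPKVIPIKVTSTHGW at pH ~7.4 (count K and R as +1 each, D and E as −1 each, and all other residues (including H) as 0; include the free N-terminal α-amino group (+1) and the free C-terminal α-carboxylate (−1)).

Positive (K, R): K1, R5, R6, R7, K9, K14 → +6.
Negative (D, E): none → −0.
The N-terminus (+1) and C-terminus (−1) cancel.
Net charge = (+6) + (−0) = +6.

+6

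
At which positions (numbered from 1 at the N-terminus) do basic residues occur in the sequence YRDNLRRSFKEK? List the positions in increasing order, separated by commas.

2, 6, 7, 10, 12

K, R, and H are the three residues with basic side chains (ε-amine, guanidinium, and imidazole respectively).
Matching residues: R2, R6, R7, K10, K12.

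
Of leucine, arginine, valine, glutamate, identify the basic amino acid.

arginine

K, R, and H are the three residues with basic side chains (ε-amine, guanidinium, and imidazole respectively).
Of the listed options, only arginine belongs to this group.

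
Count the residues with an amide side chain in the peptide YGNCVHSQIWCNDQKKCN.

5

The amide-side-chain residues are Asn (N) and Gln (Q).
Matching residues: N3, Q8, N12, Q14, N18.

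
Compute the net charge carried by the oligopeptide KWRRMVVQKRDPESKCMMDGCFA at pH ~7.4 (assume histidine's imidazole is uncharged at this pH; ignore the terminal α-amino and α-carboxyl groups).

Near pH 7.4, K and R contribute +1 each, D and E contribute −1 each, and every other side chain (His included, as stated) is uncharged.
Positive (K, R): K1, R3, R4, K9, R10, K15 → +6.
Negative (D, E): D11, E13, D19 → −3.
Net charge = (+6) + (−3) = +3.

+3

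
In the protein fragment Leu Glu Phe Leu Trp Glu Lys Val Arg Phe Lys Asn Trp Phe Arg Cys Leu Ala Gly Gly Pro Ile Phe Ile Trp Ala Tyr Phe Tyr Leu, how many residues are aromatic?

10

F, W, and Y each carry an aromatic ring on the side chain.
Matching residues: Phe3, Trp5, Phe10, Trp13, Phe14, Phe23, Trp25, Tyr27, Phe28, Tyr29.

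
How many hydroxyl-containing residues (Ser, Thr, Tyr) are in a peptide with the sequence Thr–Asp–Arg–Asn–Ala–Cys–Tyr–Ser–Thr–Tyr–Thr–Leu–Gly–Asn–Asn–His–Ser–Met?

Matching residues: Thr1, Tyr7, Ser8, Thr9, Tyr10, Thr11, Ser17.

7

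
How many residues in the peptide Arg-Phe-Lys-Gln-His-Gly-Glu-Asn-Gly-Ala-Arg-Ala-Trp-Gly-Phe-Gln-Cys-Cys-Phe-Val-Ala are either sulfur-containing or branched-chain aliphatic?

Sulfur-containing: C, M. Branched-chain aliphatic: I, L, V.
Sulfur-containing residues here: Cys17, Cys18 (2).
Branched-chain aliphatic residues here: Val20 (1).
The two groups share no amino acid, so total = 2 + 1 = 3.

3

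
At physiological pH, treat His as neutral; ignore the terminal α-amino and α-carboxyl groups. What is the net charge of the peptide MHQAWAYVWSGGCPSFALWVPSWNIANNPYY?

0

The side chains ionized at physiological pH are Lys/Arg (+1) and Asp/Glu (−1); with His treated as neutral, nothing else contributes.
Positive (K, R): none → +0.
Negative (D, E): none → −0.
Net charge = (+0) + (−0) = 0.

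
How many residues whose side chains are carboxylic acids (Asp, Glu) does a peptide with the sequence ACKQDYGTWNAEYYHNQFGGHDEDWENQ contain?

6

Matching residues: D5, E12, D22, E23, D24, E26.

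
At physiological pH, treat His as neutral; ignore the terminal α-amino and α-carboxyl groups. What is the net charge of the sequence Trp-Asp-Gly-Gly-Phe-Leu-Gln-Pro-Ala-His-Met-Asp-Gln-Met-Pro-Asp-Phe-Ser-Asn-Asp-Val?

Near pH 7.4, K and R contribute +1 each, D and E contribute −1 each, and every other side chain (His included, as stated) is uncharged.
Positive (K, R): none → +0.
Negative (D, E): Asp2, Asp12, Asp16, Asp20 → −4.
Net charge = (+0) + (−4) = −4.

-4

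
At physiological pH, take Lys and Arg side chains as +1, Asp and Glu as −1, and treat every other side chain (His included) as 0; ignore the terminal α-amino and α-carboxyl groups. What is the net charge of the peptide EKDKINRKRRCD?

Positive (K, R): K2, K4, R7, K8, R9, R10 → +6.
Negative (D, E): E1, D3, D12 → −3.
Net charge = (+6) + (−3) = +3.

+3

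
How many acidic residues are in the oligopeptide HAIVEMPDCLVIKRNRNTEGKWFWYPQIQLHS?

3

Only D (aspartate) and E (glutamate) carry a side-chain carboxylic acid.
Matching residues: E5, D8, E19.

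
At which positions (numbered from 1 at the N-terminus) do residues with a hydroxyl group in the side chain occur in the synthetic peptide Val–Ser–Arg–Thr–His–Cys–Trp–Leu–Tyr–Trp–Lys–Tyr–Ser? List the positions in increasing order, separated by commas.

2, 4, 9, 12, 13

S, T, and Y are the three residues with a side-chain hydroxyl.
Matching residues: Ser2, Thr4, Tyr9, Tyr12, Ser13.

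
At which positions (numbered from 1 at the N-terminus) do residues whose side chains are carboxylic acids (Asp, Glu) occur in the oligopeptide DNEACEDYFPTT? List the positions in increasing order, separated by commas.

1, 3, 6, 7

Matching residues: D1, E3, E6, D7.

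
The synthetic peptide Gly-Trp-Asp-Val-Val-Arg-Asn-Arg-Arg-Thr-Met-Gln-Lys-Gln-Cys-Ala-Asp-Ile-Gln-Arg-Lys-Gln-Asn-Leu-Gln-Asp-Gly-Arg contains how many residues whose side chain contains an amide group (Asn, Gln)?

7

Matching residues: Asn7, Gln12, Gln14, Gln19, Gln22, Asn23, Gln25.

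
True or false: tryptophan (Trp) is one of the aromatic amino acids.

F, W, and Y each carry an aromatic ring on the side chain.
Tryptophan is in this group.

True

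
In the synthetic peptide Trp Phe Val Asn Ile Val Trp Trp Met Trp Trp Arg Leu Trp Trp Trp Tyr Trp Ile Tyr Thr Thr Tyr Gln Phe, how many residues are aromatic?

14

F, W, and Y each carry an aromatic ring on the side chain.
Matching residues: Trp1, Phe2, Trp7, Trp8, Trp10, Trp11, Trp14, Trp15, Trp16, Tyr17, Trp18, Tyr20, Tyr23, Phe25.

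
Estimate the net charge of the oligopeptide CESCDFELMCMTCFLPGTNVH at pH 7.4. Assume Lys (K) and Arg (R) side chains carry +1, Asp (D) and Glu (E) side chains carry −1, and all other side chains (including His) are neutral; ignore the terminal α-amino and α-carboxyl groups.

Positive (K, R): none → +0.
Negative (D, E): E2, D5, E7 → −3.
Net charge = (+0) + (−3) = −3.

-3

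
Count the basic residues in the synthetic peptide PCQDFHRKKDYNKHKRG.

The basic amino acids are Lys (K), Arg (R), and His (H).
Matching residues: H6, R7, K8, K9, K13, H14, K15, R16.

8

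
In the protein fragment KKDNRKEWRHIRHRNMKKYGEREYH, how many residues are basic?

The basic amino acids are Lys (K), Arg (R), and His (H).
Matching residues: K1, K2, R5, K6, R9, H10, R12, H13, R14, K17, K18, R22, H25.

13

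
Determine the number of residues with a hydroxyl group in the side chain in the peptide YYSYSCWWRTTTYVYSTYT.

Serine (S), threonine (T), and tyrosine (Y) each carry a hydroxyl group on the side chain.
Matching residues: Y1, Y2, S3, Y4, S5, T10, T11, T12, Y13, Y15, S16, T17, Y18, T19.

14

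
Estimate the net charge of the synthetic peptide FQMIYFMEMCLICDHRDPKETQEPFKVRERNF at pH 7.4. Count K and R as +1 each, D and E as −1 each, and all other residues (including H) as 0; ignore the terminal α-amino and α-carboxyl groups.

Positive (K, R): R16, K19, K26, R28, R30 → +5.
Negative (D, E): E8, D14, D17, E20, E23, E29 → −6.
Net charge = (+5) + (−6) = −1.

-1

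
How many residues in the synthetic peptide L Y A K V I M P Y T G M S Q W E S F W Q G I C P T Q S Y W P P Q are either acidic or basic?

Acidic: D, E. Basic: H, K, R.
Acidic residues here: E16 (1).
Basic residues here: K4 (1).
The two groups share no amino acid, so total = 1 + 1 = 2.

2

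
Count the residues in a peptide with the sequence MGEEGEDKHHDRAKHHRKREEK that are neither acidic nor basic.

4

Acidic: D, E. Basic: K, R, H. All other residues are neither.
Matching residues: M1, G2, G5, A13.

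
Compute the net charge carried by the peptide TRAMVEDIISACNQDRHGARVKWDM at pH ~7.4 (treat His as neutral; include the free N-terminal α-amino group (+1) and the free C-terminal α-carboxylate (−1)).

Near pH 7.4, K and R contribute +1 each, D and E contribute −1 each, and every other side chain (His included, as stated) is uncharged.
Positive (K, R): R2, R16, R20, K22 → +4.
Negative (D, E): E6, D7, D15, D24 → −4.
The N-terminus (+1) and C-terminus (−1) cancel.
Net charge = (+4) + (−4) = 0.

0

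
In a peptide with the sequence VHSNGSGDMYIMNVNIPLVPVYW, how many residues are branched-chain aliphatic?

7

Valine (V), leucine (L), and isoleucine (I) are the branched-chain amino acids.
Matching residues: V1, I11, V14, I16, L18, V19, V21.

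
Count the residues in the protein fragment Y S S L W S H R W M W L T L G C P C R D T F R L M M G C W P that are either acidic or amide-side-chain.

Acidic: D, E. Amide-side-chain: N, Q.
Acidic residues here: D20 (1).
Amide-side-chain residues here: none (0).
The two groups share no amino acid, so total = 1 + 0 = 1.

1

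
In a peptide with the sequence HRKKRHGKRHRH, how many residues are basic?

K, R, and H are the three residues with basic side chains (ε-amine, guanidinium, and imidazole respectively).
Matching residues: H1, R2, K3, K4, R5, H6, K8, R9, H10, R11, H12.

11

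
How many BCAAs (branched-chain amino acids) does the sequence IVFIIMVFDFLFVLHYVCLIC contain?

11

Valine (V), leucine (L), and isoleucine (I) are the branched-chain amino acids.
Matching residues: I1, V2, I4, I5, V7, L11, V13, L14, V17, L19, I20.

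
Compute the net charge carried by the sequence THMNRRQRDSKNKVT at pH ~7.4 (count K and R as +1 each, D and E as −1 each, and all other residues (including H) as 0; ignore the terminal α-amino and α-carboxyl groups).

Positive (K, R): R5, R6, R8, K11, K13 → +5.
Negative (D, E): D9 → −1.
Net charge = (+5) + (−1) = +4.

+4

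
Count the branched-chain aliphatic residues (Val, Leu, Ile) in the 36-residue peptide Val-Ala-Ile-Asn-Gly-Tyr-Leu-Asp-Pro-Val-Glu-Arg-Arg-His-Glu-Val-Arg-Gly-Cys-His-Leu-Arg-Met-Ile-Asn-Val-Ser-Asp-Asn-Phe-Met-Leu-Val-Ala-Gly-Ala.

10

Matching residues: Val1, Ile3, Leu7, Val10, Val16, Leu21, Ile24, Val26, Leu32, Val33.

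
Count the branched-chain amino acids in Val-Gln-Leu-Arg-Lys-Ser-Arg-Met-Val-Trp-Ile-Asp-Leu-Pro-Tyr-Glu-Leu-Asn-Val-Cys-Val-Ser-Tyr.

8

Valine (V), leucine (L), and isoleucine (I) are the branched-chain amino acids.
Matching residues: Val1, Leu3, Val9, Ile11, Leu13, Leu17, Val19, Val21.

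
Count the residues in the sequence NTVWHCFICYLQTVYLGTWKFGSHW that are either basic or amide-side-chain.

5

Basic: H, K, R. Amide-side-chain: N, Q.
Basic residues here: H5, K20, H24 (3).
Amide-side-chain residues here: N1, Q12 (2).
The two groups share no amino acid, so total = 3 + 2 = 5.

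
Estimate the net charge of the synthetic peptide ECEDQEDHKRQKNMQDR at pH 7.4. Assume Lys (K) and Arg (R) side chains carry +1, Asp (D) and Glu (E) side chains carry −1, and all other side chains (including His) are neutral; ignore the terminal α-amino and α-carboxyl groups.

-2

Positive (K, R): K9, R10, K12, R17 → +4.
Negative (D, E): E1, E3, D4, E6, D7, D16 → −6.
Net charge = (+4) + (−6) = −2.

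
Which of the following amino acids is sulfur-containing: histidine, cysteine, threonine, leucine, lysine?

Cysteine (C, thiol) and methionine (M, thioether) are the two sulfur-containing amino acids.
Of the listed options, only cysteine belongs to this group.

cysteine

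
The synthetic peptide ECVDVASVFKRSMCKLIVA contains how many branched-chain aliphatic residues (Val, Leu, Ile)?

6

Matching residues: V3, V5, V8, L16, I17, V18.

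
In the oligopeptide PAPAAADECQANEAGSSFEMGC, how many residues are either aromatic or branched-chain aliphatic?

1

Aromatic: F, W, Y. Branched-chain aliphatic: I, L, V.
Aromatic residues here: F18 (1).
Branched-chain aliphatic residues here: none (0).
The two groups share no amino acid, so total = 1 + 0 = 1.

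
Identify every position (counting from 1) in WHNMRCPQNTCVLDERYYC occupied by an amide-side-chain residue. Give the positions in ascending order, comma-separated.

Asparagine (N) and glutamine (Q) have uncharged amide side chains.
Matching residues: N3, Q8, N9.

3, 8, 9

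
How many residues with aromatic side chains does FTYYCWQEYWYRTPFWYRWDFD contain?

F, W, and Y each carry an aromatic ring on the side chain.
Matching residues: F1, Y3, Y4, W6, Y9, W10, Y11, F15, W16, Y17, W19, F21.

12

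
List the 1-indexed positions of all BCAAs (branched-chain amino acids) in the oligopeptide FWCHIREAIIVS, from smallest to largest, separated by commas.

5, 9, 10, 11

The BCAAs are Val, Leu, and Ile — aliphatic side chains with a branch point.
Matching residues: I5, I9, I10, V11.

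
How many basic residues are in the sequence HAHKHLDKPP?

K, R, and H are the three residues with basic side chains (ε-amine, guanidinium, and imidazole respectively).
Matching residues: H1, H3, K4, H5, K8.

5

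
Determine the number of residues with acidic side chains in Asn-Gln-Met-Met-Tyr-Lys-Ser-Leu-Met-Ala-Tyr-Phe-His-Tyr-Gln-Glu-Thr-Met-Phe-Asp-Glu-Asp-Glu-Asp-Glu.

7

The acidic residues are Asp (D) and Glu (E), whose side chains end in a carboxylate group.
Matching residues: Glu16, Asp20, Glu21, Asp22, Glu23, Asp24, Glu25.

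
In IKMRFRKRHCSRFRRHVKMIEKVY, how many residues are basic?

The basic amino acids are Lys (K), Arg (R), and His (H).
Matching residues: K2, R4, R6, K7, R8, H9, R12, R14, R15, H16, K18, K22.

12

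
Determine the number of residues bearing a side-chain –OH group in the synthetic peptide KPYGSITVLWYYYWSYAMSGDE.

9

The –OH-bearing residues are Ser, Thr (aliphatic alcohols), and Tyr (phenol).
Matching residues: Y3, S5, T7, Y11, Y12, Y13, S15, Y16, S19.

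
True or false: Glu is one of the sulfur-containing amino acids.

Cysteine (C, thiol) and methionine (M, thioether) are the two sulfur-containing amino acids.
Glutamate is not in this group.

False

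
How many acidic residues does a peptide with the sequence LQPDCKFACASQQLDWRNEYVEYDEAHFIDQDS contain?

Aspartate (D) and glutamate (E) have carboxylic-acid side chains and are the acidic amino acids.
Matching residues: D4, D15, E19, E22, D24, E25, D30, D32.

8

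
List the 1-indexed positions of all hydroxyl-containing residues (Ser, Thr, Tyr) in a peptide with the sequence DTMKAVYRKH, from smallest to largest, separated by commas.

Matching residues: T2, Y7.

2, 7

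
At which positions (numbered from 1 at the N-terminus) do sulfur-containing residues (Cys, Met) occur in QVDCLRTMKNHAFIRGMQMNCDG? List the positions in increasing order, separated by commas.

4, 8, 17, 19, 21

Matching residues: C4, M8, M17, M19, C21.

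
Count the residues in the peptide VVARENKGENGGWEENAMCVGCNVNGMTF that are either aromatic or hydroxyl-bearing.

Aromatic: F, W, Y. Hydroxyl-bearing: S, T, Y.
Aromatic residues here: W13, F29 (2).
Hydroxyl-bearing residues here: T28 (1).
(Y belongs to both groups, but none appear in this sequence.) Total = 2 + 1 = 3.

3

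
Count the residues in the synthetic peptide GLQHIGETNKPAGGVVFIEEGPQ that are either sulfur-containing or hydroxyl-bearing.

Sulfur-containing: C, M. Hydroxyl-bearing: S, T, Y.
Sulfur-containing residues here: none (0).
Hydroxyl-bearing residues here: T8 (1).
The two groups share no amino acid, so total = 0 + 1 = 1.

1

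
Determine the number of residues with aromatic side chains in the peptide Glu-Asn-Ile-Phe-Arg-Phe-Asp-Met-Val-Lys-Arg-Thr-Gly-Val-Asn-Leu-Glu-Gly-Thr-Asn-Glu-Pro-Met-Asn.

F, W, and Y each carry an aromatic ring on the side chain.
Matching residues: Phe4, Phe6.

2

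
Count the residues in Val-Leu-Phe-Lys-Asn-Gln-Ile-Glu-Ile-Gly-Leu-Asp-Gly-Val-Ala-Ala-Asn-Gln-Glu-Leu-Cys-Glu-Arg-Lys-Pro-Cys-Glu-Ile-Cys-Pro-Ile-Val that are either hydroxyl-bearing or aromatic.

1

Hydroxyl-bearing: S, T, Y. Aromatic: F, W, Y.
Hydroxyl-bearing residues here: none (0).
Aromatic residues here: Phe3 (1).
(Y belongs to both groups, but none appear in this sequence.) Total = 0 + 1 = 1.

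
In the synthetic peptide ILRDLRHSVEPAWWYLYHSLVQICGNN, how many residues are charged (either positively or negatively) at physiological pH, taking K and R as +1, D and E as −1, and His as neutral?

4

Charged side chains at pH ~7.4: K, R (positive); D, E (negative).
Matching residues: R3, D4, R6, E10.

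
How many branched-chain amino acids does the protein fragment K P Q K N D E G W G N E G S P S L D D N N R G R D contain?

1

V, L, and I make up the branched-chain aliphatic group.
Matching residues: L17.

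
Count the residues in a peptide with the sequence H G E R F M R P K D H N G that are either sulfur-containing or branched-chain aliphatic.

Sulfur-containing: C, M. Branched-chain aliphatic: I, L, V.
Sulfur-containing residues here: M6 (1).
Branched-chain aliphatic residues here: none (0).
The two groups share no amino acid, so total = 1 + 0 = 1.

1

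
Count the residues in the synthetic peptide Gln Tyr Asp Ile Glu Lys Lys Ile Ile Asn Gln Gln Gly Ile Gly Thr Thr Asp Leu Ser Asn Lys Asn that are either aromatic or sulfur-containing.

Aromatic: F, W, Y. Sulfur-containing: C, M.
Aromatic residues here: Tyr2 (1).
Sulfur-containing residues here: none (0).
The two groups share no amino acid, so total = 1 + 0 = 1.

1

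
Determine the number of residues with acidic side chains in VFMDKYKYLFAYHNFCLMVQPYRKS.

1

Aspartate (D) and glutamate (E) have carboxylic-acid side chains and are the acidic amino acids.
Matching residues: D4.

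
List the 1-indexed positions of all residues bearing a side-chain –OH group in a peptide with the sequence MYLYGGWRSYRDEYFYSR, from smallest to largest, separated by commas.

Serine (S), threonine (T), and tyrosine (Y) each carry a hydroxyl group on the side chain.
Matching residues: Y2, Y4, S9, Y10, Y14, Y16, S17.

2, 4, 9, 10, 14, 16, 17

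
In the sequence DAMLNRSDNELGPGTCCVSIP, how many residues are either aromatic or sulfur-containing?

Aromatic: F, W, Y. Sulfur-containing: C, M.
Aromatic residues here: none (0).
Sulfur-containing residues here: M3, C16, C17 (3).
The two groups share no amino acid, so total = 0 + 3 = 3.

3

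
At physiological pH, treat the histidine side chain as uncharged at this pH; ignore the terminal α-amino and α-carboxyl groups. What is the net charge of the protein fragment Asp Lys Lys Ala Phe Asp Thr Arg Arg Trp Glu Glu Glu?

-1

The side chains ionized at physiological pH are Lys/Arg (+1) and Asp/Glu (−1); with His treated as neutral, nothing else contributes.
Positive (K, R): Lys2, Lys3, Arg8, Arg9 → +4.
Negative (D, E): Asp1, Asp6, Glu11, Glu12, Glu13 → −5.
Net charge = (+4) + (−5) = −1.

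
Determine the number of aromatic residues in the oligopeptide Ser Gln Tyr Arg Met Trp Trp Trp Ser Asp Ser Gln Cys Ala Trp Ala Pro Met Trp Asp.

F, W, and Y each carry an aromatic ring on the side chain.
Matching residues: Tyr3, Trp6, Trp7, Trp8, Trp15, Trp19.

6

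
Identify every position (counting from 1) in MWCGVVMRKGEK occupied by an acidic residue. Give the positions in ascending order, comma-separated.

Only D (aspartate) and E (glutamate) carry a side-chain carboxylic acid.
Matching residues: E11.

11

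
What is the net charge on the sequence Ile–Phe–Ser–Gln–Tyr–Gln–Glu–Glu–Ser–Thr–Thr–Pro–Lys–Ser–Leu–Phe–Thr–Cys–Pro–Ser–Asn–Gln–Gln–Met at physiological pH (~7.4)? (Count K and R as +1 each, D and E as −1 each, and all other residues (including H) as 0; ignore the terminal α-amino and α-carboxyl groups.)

Positive (K, R): Lys13 → +1.
Negative (D, E): Glu7, Glu8 → −2.
Net charge = (+1) + (−2) = −1.

-1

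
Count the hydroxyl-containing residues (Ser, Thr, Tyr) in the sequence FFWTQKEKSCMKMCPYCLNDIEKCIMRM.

3

Matching residues: T4, S9, Y16.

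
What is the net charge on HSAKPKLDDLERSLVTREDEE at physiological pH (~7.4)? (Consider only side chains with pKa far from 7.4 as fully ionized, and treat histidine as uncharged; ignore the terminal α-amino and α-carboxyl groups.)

Near pH 7.4, K and R contribute +1 each, D and E contribute −1 each, and every other side chain (His included, as stated) is uncharged.
Positive (K, R): K4, K6, R12, R17 → +4.
Negative (D, E): D8, D9, E11, E18, D19, E20, E21 → −7.
Net charge = (+4) + (−7) = −3.

-3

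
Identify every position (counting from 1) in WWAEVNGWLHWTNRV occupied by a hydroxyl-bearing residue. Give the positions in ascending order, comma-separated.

Matching residues: T12.

12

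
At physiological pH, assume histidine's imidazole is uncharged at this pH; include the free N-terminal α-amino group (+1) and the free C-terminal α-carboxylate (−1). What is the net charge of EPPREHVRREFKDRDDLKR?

The side chains ionized at physiological pH are Lys/Arg (+1) and Asp/Glu (−1); with His treated as neutral, nothing else contributes.
Positive (K, R): R4, R8, R9, K12, R14, K18, R19 → +7.
Negative (D, E): E1, E5, E10, D13, D15, D16 → −6.
The N-terminus (+1) and C-terminus (−1) cancel.
Net charge = (+7) + (−6) = +1.

+1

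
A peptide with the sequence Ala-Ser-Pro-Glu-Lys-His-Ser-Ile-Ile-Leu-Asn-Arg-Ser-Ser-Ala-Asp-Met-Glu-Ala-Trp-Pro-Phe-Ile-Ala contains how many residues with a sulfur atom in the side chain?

Cysteine (C, thiol) and methionine (M, thioether) are the two sulfur-containing amino acids.
Matching residues: Met17.

1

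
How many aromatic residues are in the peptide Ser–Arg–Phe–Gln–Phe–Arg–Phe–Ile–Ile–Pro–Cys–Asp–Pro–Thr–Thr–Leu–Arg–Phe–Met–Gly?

4

The aromatic amino acids are Phe (F, benzyl), Trp (W, indole), and Tyr (Y, phenol).
Matching residues: Phe3, Phe5, Phe7, Phe18.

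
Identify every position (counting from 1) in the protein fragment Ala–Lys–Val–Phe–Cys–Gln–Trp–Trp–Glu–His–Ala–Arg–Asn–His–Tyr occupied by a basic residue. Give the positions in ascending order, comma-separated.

2, 10, 12, 14

K, R, and H are the three residues with basic side chains (ε-amine, guanidinium, and imidazole respectively).
Matching residues: Lys2, His10, Arg12, His14.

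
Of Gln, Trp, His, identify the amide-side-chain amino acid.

Gln

The amide-side-chain residues are Asn (N) and Gln (Q).
Of the listed options, only Gln belongs to this group.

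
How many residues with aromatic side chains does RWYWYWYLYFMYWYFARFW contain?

14

Phenylalanine (F), tryptophan (W), and tyrosine (Y) have aromatic ring side chains.
Matching residues: W2, Y3, W4, Y5, W6, Y7, Y9, F10, Y12, W13, Y14, F15, F18, W19.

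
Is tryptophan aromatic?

Phenylalanine (F), tryptophan (W), and tyrosine (Y) have aromatic ring side chains.
Tryptophan is in this group.

Yes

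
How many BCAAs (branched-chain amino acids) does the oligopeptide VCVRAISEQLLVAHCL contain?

7

The BCAAs are Val, Leu, and Ile — aliphatic side chains with a branch point.
Matching residues: V1, V3, I6, L10, L11, V12, L16.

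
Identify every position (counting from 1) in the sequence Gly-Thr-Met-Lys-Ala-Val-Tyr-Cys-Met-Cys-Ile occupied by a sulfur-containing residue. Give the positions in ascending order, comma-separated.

Matching residues: Met3, Cys8, Met9, Cys10.

3, 8, 9, 10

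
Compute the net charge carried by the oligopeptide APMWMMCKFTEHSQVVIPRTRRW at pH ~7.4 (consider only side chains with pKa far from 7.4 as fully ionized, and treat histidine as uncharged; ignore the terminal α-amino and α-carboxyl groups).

+3

Near pH 7.4, K and R contribute +1 each, D and E contribute −1 each, and every other side chain (His included, as stated) is uncharged.
Positive (K, R): K8, R19, R21, R22 → +4.
Negative (D, E): E11 → −1.
Net charge = (+4) + (−1) = +3.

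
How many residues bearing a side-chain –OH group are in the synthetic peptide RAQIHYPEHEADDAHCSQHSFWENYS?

The –OH-bearing residues are Ser, Thr (aliphatic alcohols), and Tyr (phenol).
Matching residues: Y6, S17, S20, Y25, S26.

5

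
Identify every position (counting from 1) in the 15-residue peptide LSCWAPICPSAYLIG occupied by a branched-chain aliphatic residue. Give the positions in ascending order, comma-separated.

1, 7, 13, 14

Matching residues: L1, I7, L13, I14.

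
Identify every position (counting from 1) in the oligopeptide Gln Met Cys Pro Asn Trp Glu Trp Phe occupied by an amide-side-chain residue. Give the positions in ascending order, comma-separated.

1, 5

Only N (asparagine) and Q (glutamine) carry a side-chain carboxamide.
Matching residues: Gln1, Asn5.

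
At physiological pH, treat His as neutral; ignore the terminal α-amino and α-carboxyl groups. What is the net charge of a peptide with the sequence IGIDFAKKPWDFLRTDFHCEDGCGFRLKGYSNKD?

The side chains ionized at physiological pH are Lys/Arg (+1) and Asp/Glu (−1); with His treated as neutral, nothing else contributes.
Positive (K, R): K7, K8, R14, R26, K28, K33 → +6.
Negative (D, E): D4, D11, D16, E20, D21, D34 → −6.
Net charge = (+6) + (−6) = 0.

0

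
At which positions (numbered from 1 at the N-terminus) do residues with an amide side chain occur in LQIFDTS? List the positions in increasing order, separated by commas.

2

Only N (asparagine) and Q (glutamine) carry a side-chain carboxamide.
Matching residues: Q2.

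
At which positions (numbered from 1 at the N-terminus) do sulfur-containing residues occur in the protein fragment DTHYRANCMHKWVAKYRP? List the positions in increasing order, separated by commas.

8, 9

Only Cys (C) and Met (M) have a sulfur atom in the side chain.
Matching residues: C8, M9.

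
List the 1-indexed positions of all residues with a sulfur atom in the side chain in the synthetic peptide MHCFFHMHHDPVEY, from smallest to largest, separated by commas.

1, 3, 7

Only Cys (C) and Met (M) have a sulfur atom in the side chain.
Matching residues: M1, C3, M7.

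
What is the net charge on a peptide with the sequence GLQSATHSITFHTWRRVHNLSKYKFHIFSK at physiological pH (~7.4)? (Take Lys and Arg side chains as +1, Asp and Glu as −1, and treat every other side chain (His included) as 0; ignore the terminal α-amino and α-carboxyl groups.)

+5

Positive (K, R): R15, R16, K22, K24, K30 → +5.
Negative (D, E): none → −0.
Net charge = (+5) + (−0) = +5.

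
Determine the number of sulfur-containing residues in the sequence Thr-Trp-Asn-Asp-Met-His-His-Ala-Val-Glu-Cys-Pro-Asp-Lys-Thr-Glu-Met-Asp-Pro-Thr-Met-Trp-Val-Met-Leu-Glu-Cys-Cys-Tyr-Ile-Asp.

The sulfur-bearing residues are cysteine (–SH) and methionine (–S–CH₃).
Matching residues: Met5, Cys11, Met17, Met21, Met24, Cys27, Cys28.

7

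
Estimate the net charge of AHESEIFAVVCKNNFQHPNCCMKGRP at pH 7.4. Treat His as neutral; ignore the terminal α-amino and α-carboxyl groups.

+1

At pH ~7.4 the Lys and Arg side chains are protonated (+1), the Asp and Glu side chains are deprotonated (−1), and with His taken as neutral all other side chains carry no charge.
Positive (K, R): K12, K23, R25 → +3.
Negative (D, E): E3, E5 → −2.
Net charge = (+3) + (−2) = +1.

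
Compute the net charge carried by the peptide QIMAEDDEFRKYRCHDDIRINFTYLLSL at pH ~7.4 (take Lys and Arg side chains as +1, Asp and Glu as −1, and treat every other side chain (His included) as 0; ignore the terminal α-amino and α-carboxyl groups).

Positive (K, R): R10, K11, R13, R19 → +4.
Negative (D, E): E5, D6, D7, E8, D16, D17 → −6.
Net charge = (+4) + (−6) = −2.

-2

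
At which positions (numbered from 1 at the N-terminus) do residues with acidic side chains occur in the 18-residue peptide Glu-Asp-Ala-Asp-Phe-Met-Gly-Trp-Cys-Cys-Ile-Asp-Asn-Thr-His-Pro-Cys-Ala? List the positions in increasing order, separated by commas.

1, 2, 4, 12

Only D (aspartate) and E (glutamate) carry a side-chain carboxylic acid.
Matching residues: Glu1, Asp2, Asp4, Asp12.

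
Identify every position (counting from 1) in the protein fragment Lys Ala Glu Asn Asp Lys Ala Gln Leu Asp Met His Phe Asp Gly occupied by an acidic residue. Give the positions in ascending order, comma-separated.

3, 5, 10, 14

Aspartate (D) and glutamate (E) have carboxylic-acid side chains and are the acidic amino acids.
Matching residues: Glu3, Asp5, Asp10, Asp14.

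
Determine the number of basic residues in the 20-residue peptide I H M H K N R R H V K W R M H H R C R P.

12

Lysine (K), arginine (R), and histidine (H) have basic, nitrogen-containing side chains.
Matching residues: H2, H4, K5, R7, R8, H9, K11, R13, H15, H16, R17, R19.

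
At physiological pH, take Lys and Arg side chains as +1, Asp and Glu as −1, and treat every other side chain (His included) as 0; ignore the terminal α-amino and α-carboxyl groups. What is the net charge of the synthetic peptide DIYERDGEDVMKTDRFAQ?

Positive (K, R): R5, K12, R15 → +3.
Negative (D, E): D1, E4, D6, E8, D9, D14 → −6.
Net charge = (+3) + (−6) = −3.

-3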